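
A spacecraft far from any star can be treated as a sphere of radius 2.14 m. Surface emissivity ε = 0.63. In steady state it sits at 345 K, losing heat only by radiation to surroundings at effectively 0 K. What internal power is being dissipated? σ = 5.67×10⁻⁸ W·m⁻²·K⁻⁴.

Steady state: P = εσA T⁴.
A = 4πr² = 57.55 m²; T⁴ = (345)⁴ = 1.417×10¹⁰ K⁴.
P = 0.63 × 5.67×10⁻⁸ × 57.55 × 1.417×10¹⁰.

P ≈ 29100 W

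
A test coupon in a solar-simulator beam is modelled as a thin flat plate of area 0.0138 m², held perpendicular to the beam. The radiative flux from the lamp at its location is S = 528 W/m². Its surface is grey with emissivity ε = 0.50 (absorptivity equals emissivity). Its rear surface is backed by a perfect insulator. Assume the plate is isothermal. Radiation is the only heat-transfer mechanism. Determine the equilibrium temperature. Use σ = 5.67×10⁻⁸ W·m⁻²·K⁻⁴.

At equilibrium, absorbed power = emitted power.
Absorbing cross-section = A = 0.01380 m²; emitting surface = A = 0.01380 m² (ratio 1).
εS·A_cross = εσ·A_surf·T⁴  ⇒  T⁴ = S/(1σ)   (ε cancels).
T⁴ = 528/(1·5.67×10⁻⁸) = 9.312×10⁹ K⁴.
T = (9.312×10⁹)^(1/4).

T ≈ 311 K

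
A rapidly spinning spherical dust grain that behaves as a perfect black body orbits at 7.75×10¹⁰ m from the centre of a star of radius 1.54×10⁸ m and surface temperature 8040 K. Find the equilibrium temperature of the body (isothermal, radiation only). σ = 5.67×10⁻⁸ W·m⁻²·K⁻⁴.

The star's surface emits σT_*⁴; at distance d the flux is S = σT_*⁴(R_*/d)².
S = 5.67×10⁻⁸·(8040)⁴·(1.54×10⁸/7.75×10¹⁰)² = 935.5 W/m².
For an isothermal sphere T⁴ = (1−a)S/(4σ) = 4.125×10⁹ K⁴.

T ≈ 253 K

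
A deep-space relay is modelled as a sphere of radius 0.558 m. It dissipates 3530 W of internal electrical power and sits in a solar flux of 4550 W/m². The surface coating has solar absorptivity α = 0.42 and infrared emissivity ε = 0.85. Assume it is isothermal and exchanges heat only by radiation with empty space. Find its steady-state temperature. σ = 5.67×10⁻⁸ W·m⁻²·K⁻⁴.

T ≈ 411 K

At steady state, absorbed solar power + internal power = radiated power.
Absorbed: α·S·A_cross = 0.42·4550·0.9782 = 1869 W (cross-section πr²).
Total input = 1869 + 3530 = 5399 W.
Radiated: εσ·A_surf·T⁴ with A_surf = 4πr² = 3.913 m².
T⁴ = 5399/(0.85·5.67×10⁻⁸·3.913) = 2.863×10¹⁰ K⁴.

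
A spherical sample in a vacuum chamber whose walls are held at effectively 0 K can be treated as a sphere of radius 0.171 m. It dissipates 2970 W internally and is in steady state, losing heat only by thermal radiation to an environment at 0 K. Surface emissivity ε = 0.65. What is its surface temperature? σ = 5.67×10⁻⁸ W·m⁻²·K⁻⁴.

T ≈ 684 K

Steady state: internal power = radiated power, P = εσA T⁴.
Radiating area A = 4πr² = 0.3675 m².
T⁴ = P/(εσA) = 2970/(0.65·5.67×10⁻⁸·0.3675) = 2.193×10¹¹ K⁴.
T = (2.193×10¹¹)^(1/4).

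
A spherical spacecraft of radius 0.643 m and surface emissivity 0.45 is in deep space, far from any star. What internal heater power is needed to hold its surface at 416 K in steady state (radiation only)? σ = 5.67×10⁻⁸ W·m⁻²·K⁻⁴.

P ≈ 3970 W

P = εσ·4πr²·T⁴.
4πr² = 5.196 m²; T⁴ = 2.995×10¹⁰ K⁴.
P = 0.45·5.67×10⁻⁸·5.196·2.995×10¹⁰.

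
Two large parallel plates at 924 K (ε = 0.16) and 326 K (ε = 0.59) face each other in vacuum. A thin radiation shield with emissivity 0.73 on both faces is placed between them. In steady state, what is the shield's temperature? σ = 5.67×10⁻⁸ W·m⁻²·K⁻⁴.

In steady state the net flux on the hot side equals that on the cold side.
σ(T₁⁴−T_s⁴)/D₁ = σ(T_s⁴−T₂⁴)/D₂, with D₁ = 1/ε₁+1/ε_s−1 = 6.620, D₂ = 1/ε_s+1/ε₂−1 = 2.065.
Solve for T_s⁴: T_s⁴ = (D₂·T₁⁴ + D₁·T₂⁴)/(D₁+D₂) = 1.819×10¹¹ K⁴.

T_s ≈ 653 K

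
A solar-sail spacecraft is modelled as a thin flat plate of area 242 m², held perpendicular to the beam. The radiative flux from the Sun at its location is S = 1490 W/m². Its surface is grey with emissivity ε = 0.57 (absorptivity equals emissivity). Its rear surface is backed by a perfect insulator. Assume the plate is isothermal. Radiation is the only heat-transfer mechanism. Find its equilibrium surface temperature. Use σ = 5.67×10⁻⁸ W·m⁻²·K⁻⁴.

T ≈ 403 K

At equilibrium, absorbed power = emitted power.
Absorbing cross-section = A = 242.0 m²; emitting surface = A = 242.0 m² (ratio 1).
εS·A_cross = εσ·A_surf·T⁴  ⇒  T⁴ = S/(1σ)   (ε cancels).
T⁴ = 1490/(1·5.67×10⁻⁸) = 2.628×10¹⁰ K⁴.
T = (2.628×10¹⁰)^(1/4).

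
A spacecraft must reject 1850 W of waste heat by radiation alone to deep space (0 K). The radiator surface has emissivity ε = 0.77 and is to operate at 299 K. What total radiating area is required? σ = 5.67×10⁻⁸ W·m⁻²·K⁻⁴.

P = εσA T⁴ ⇒ A = P/(εσT⁴).
T⁴ = 7.993×10⁹ K⁴.
A = 1850/(0.77 × 5.67×10⁻⁸ × 7.993×10⁹).

A ≈ 5.30 m²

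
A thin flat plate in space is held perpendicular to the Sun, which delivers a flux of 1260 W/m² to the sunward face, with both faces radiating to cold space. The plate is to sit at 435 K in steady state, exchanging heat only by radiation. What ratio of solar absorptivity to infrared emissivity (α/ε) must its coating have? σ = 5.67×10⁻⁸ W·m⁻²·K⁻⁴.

Balance: αS·A = εσ·2A·T⁴ ⇒ α/ε = 2σT⁴/S.
α/ε = 2·5.67×10⁻⁸·(435)⁴/1260 = 2·5.67×10⁻⁸·3.581×10¹⁰/1260.

α/ε ≈ 3.22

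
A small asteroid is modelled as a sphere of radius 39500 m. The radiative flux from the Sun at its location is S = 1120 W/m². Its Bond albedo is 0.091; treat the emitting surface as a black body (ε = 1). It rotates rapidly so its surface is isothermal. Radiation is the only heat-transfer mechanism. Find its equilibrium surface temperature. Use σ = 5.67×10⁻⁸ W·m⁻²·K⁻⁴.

At equilibrium, absorbed power = emitted power.
Absorbing cross-section = πr² = 4.902×10⁹ m²; emitting surface = 4πr² = 1.961×10¹⁰ m² (ratio 4).
(1−a)S·A_cross = εσ·A_surf·T⁴  ⇒  T⁴ = (1−a)S/(4σ).
T⁴ = 0.909·1120/(4·5.67×10⁻⁸) = 4.489×10⁹ K⁴.
T = (4.489×10⁹)^(1/4).

T ≈ 259 K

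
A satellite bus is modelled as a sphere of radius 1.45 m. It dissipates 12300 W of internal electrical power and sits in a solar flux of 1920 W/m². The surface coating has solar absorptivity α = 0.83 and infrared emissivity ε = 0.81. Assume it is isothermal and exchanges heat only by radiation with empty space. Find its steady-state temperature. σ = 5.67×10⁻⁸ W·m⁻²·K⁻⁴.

T ≈ 370 K

At steady state, absorbed solar power + internal power = radiated power.
Absorbed: α·S·A_cross = 0.83·1920·6.605 = 10530 W (cross-section πr²).
Total input = 10530 + 12300 = 22830 W.
Radiated: εσ·A_surf·T⁴ with A_surf = 4πr² = 26.42 m².
T⁴ = 22830/(0.81·5.67×10⁻⁸·26.42) = 1.881×10¹⁰ K⁴.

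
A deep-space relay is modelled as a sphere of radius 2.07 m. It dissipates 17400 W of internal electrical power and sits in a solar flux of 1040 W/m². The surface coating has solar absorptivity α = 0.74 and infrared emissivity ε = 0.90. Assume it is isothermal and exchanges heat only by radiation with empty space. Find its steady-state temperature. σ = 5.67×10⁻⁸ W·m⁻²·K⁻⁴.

T ≈ 317 K

At steady state, absorbed solar power + internal power = radiated power.
Absorbed: α·S·A_cross = 0.74·1040·13.46 = 10360 W (cross-section πr²).
Total input = 10360 + 17400 = 27760 W.
Radiated: εσ·A_surf·T⁴ with A_surf = 4πr² = 53.85 m².
T⁴ = 27760/(0.90·5.67×10⁻⁸·53.85) = 1.010×10¹⁰ K⁴.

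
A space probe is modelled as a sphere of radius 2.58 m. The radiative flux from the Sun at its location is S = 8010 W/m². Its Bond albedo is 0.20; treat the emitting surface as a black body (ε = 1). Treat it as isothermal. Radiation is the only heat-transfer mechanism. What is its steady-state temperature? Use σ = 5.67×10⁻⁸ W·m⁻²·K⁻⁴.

T ≈ 410 K

At equilibrium, absorbed power = emitted power.
Absorbing cross-section = πr² = 20.91 m²; emitting surface = 4πr² = 83.65 m² (ratio 4).
(1−a)S·A_cross = εσ·A_surf·T⁴  ⇒  T⁴ = (1−a)S/(4σ).
T⁴ = 0.800·8010/(4·5.67×10⁻⁸) = 2.825×10¹⁰ K⁴.
T = (2.825×10¹⁰)^(1/4).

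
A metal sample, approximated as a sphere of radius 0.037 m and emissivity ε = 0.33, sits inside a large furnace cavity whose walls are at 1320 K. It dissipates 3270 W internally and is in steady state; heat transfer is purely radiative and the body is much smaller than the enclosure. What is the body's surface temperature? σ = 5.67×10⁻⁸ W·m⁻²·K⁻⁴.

T ≈ 1910 K

For a small grey body in a large enclosure, net radiated power = εσA(T⁴ − T_w⁴).
Steady state: P = εσA(T⁴ − T_w⁴) with A = 4πr² = 0.01720 m².
T⁴ = P/(εσA) + T_w⁴ = 3270/(0.33·5.67×10⁻⁸·0.01720) + (1320)⁴
    = 1.016×10¹³ + 3.036×10¹² = 1.319×10¹³ K⁴.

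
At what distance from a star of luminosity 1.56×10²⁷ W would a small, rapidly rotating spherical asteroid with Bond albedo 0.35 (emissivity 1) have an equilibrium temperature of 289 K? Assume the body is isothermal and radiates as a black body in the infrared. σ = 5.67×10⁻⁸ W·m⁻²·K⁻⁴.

For an isothermal black-emitting sphere, (1−a)S·πr² = σ·4πr²·T⁴ ⇒ S = 4σT⁴/(1−a).
S = 4·5.67×10⁻⁸·(289)⁴/0.650 = 2434 W/m².
Flux falls as S = L/(4πd²), so d = √(L/(4πS)) = √(1.56×10²⁷/(4π·2434)).

d ≈ 2.26×10¹¹ m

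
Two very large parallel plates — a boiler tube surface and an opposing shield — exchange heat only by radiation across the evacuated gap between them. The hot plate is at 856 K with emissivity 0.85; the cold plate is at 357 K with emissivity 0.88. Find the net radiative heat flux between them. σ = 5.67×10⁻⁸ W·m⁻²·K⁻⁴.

q ≈ 22500 W/m²

For two infinite grey parallel plates, q = σ(T₁⁴ − T₂⁴)/(1/ε₁ + 1/ε₂ − 1).
T₁⁴ − T₂⁴ = 5.369×10¹¹ − 1.624×10¹⁰ = 5.207×10¹¹ K⁴.
1/ε₁ + 1/ε₂ − 1 = 1.176 + 1.136 − 1 = 1.313.
q = 5.67×10⁻⁸ × 5.207×10¹¹ / 1.313.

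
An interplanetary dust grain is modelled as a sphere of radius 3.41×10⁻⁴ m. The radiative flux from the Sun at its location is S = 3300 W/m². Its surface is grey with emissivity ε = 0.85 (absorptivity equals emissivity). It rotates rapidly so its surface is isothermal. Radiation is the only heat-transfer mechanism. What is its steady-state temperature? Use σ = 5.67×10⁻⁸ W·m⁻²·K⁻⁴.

T ≈ 347 K

At equilibrium, absorbed power = emitted power.
Absorbing cross-section = πr² = 3.653×10⁻⁷ m²; emitting surface = 4πr² = 1.461×10⁻⁶ m² (ratio 4).
εS·A_cross = εσ·A_surf·T⁴  ⇒  T⁴ = S/(4σ)   (ε cancels).
T⁴ = 3300/(4·5.67×10⁻⁸) = 1.455×10¹⁰ K⁴.
T = (1.455×10¹⁰)^(1/4).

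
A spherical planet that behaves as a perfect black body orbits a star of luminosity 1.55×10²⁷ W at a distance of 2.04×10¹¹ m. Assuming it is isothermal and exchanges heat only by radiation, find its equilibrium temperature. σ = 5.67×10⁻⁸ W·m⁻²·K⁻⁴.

T ≈ 338 K

First find the stellar flux at distance d: S = L/(4πd²) = 1.55×10²⁷/(4π·(2.04×10¹¹)²) = 2964 W/m².
For an isothermal sphere, absorbed (1−a)S·πr² = emitted σ·4πr²·T⁴, so T⁴ = (1−a)S/(4σ).
T⁴ = 1.00·2964/(4·5.67×10⁻⁸) = 1.307×10¹⁰ K⁴.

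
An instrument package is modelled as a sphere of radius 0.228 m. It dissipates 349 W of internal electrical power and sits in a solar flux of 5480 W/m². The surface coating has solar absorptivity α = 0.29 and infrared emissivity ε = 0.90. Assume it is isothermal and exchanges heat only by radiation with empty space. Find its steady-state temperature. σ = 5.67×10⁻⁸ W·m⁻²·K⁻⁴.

T ≈ 368 K

At steady state, absorbed solar power + internal power = radiated power.
Absorbed: α·S·A_cross = 0.29·5480·0.1633 = 259.5 W (cross-section πr²).
Total input = 259.5 + 349 = 608.5 W.
Radiated: εσ·A_surf·T⁴ with A_surf = 4πr² = 0.6533 m².
T⁴ = 608.5/(0.90·5.67×10⁻⁸·0.6533) = 1.825×10¹⁰ K⁴.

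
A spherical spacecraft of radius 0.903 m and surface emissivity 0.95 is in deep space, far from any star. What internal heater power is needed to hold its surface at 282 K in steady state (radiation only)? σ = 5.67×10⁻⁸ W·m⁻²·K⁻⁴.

P ≈ 3490 W

P = εσ·4πr²·T⁴.
4πr² = 10.25 m²; T⁴ = 6.324×10⁹ K⁴.
P = 0.95·5.67×10⁻⁸·10.25·6.324×10⁹.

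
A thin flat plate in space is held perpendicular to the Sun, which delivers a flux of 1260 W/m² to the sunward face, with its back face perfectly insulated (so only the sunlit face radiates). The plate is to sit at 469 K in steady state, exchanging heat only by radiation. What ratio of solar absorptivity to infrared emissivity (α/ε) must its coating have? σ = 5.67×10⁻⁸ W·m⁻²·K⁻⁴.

Balance: αS·A = εσ·1A·T⁴ ⇒ α/ε = σT⁴/S.
α/ε = 5.67×10⁻⁸·(469)⁴/1260 = 5.67×10⁻⁸·4.838×10¹⁰/1260.

α/ε ≈ 2.18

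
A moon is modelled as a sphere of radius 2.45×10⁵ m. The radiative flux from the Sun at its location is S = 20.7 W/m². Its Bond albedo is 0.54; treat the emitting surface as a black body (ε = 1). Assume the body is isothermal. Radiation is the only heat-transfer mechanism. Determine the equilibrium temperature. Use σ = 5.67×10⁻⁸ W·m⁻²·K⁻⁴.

T ≈ 80.5 K

At equilibrium, absorbed power = emitted power.
Absorbing cross-section = πr² = 1.886×10¹¹ m²; emitting surface = 4πr² = 7.543×10¹¹ m² (ratio 4).
(1−a)S·A_cross = εσ·A_surf·T⁴  ⇒  T⁴ = (1−a)S/(4σ).
T⁴ = 0.460·20.7/(4·5.67×10⁻⁸) = 4.198×10⁷ K⁴.
T = (4.198×10⁷)^(1/4).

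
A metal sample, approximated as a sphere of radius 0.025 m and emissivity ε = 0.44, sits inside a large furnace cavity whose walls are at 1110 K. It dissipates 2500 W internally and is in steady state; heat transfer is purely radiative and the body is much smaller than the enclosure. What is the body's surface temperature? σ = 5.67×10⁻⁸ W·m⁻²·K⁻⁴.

T ≈ 1940 K

For a small grey body in a large enclosure, net radiated power = εσA(T⁴ − T_w⁴).
Steady state: P = εσA(T⁴ − T_w⁴) with A = 4πr² = 0.007854 m².
T⁴ = P/(εσA) + T_w⁴ = 2500/(0.44·5.67×10⁻⁸·0.007854) + (1110)⁴
    = 1.276×10¹³ + 1.518×10¹² = 1.428×10¹³ K⁴.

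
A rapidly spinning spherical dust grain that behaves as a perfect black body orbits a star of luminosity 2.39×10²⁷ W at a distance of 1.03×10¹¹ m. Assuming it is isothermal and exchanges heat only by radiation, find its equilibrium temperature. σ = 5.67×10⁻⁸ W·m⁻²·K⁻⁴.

T ≈ 530 K

First find the stellar flux at distance d: S = L/(4πd²) = 2.39×10²⁷/(4π·(1.03×10¹¹)²) = 17930 W/m².
For an isothermal sphere, absorbed (1−a)S·πr² = emitted σ·4πr²·T⁴, so T⁴ = (1−a)S/(4σ).
T⁴ = 1.00·17930/(4·5.67×10⁻⁸) = 7.904×10¹⁰ K⁴.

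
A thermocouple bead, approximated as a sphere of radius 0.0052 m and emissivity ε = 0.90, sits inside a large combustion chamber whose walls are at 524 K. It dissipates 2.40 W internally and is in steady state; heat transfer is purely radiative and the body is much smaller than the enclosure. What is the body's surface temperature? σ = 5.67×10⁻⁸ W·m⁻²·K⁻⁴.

For a small grey body in a large enclosure, net radiated power = εσA(T⁴ − T_w⁴).
Steady state: P = εσA(T⁴ − T_w⁴) with A = 4πr² = 3.398×10⁻⁴ m².
T⁴ = P/(εσA) + T_w⁴ = 2.40/(0.90·5.67×10⁻⁸·3.398×10⁻⁴) + (524)⁴
    = 1.384×10¹¹ + 7.539×10¹⁰ = 2.138×10¹¹ K⁴.

T ≈ 680 K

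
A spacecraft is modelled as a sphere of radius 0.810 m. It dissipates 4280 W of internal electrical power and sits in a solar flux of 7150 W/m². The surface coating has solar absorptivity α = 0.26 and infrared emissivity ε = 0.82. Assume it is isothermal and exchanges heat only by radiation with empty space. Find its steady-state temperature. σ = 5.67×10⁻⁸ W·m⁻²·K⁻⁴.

T ≈ 381 K

At steady state, absorbed solar power + internal power = radiated power.
Absorbed: α·S·A_cross = 0.26·7150·2.061 = 3832 W (cross-section πr²).
Total input = 3832 + 4280 = 8112 W.
Radiated: εσ·A_surf·T⁴ with A_surf = 4πr² = 8.245 m².
T⁴ = 8112/(0.82·5.67×10⁻⁸·8.245) = 2.116×10¹⁰ K⁴.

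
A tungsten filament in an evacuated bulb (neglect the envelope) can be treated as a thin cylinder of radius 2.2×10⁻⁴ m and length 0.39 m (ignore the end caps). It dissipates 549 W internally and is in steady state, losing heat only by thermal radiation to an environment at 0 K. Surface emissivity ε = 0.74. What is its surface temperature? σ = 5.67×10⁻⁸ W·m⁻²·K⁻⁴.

Steady state: internal power = radiated power, P = εσA T⁴.
Radiating area A = 2πrL = 5.391×10⁻⁴ m².
T⁴ = P/(εσA) = 549/(0.74·5.67×10⁻⁸·5.391×10⁻⁴) = 2.427×10¹³ K⁴.
T = (2.427×10¹³)^(1/4).

T ≈ 2220 K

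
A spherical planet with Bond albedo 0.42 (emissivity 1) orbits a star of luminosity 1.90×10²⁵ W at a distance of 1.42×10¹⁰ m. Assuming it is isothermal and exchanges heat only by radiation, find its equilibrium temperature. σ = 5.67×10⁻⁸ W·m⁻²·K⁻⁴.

T ≈ 372 K

First find the stellar flux at distance d: S = L/(4πd²) = 1.90×10²⁵/(4π·(1.42×10¹⁰)²) = 7498 W/m².
For an isothermal sphere, absorbed (1−a)S·πr² = emitted σ·4πr²·T⁴, so T⁴ = (1−a)S/(4σ).
T⁴ = 0.580·7498/(4·5.67×10⁻⁸) = 1.918×10¹⁰ K⁴.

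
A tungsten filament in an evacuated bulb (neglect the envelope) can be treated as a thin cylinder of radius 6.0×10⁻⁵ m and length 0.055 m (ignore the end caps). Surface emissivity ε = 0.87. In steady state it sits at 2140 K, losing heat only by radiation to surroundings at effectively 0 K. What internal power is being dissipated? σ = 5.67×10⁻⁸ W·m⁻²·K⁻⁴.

P ≈ 21.5 W

Steady state: P = εσA T⁴.
A = 2πrL = 2.073×10⁻⁵ m²; T⁴ = (2140)⁴ = 2.097×10¹³ K⁴.
P = 0.87 × 5.67×10⁻⁸ × 2.073×10⁻⁵ × 2.097×10¹³.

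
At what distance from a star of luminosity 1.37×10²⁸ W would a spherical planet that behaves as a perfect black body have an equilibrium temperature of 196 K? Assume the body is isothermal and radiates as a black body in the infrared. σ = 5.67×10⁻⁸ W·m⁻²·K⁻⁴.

For an isothermal black-emitting sphere, (1−a)S·πr² = σ·4πr²·T⁴ ⇒ S = 4σT⁴/(1−a).
S = 4·5.67×10⁻⁸·(196)⁴/1.00 = 334.7 W/m².
Flux falls as S = L/(4πd²), so d = √(L/(4πS)) = √(1.37×10²⁸/(4π·334.7)).

d ≈ 1.80×10¹² m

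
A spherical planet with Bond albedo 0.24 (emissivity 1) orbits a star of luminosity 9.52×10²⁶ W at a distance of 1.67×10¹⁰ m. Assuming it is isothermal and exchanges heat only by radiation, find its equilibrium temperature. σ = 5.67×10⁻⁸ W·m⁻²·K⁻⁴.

First find the stellar flux at distance d: S = L/(4πd²) = 9.52×10²⁶/(4π·(1.67×10¹⁰)²) = 2.716×10⁵ W/m².
For an isothermal sphere, absorbed (1−a)S·πr² = emitted σ·4πr²·T⁴, so T⁴ = (1−a)S/(4σ).
T⁴ = 0.760·2.716×10⁵/(4·5.67×10⁻⁸) = 9.103×10¹¹ K⁴.

T ≈ 977 K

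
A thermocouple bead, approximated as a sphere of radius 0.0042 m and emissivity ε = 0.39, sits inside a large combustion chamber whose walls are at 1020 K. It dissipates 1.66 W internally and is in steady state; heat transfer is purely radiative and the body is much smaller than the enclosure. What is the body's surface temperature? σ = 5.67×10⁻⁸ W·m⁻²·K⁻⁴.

T ≈ 1090 K

For a small grey body in a large enclosure, net radiated power = εσA(T⁴ − T_w⁴).
Steady state: P = εσA(T⁴ − T_w⁴) with A = 4πr² = 2.217×10⁻⁴ m².
T⁴ = P/(εσA) + T_w⁴ = 1.66/(0.39·5.67×10⁻⁸·2.217×10⁻⁴) + (1020)⁴
    = 3.387×10¹¹ + 1.082×10¹² = 1.421×10¹² K⁴.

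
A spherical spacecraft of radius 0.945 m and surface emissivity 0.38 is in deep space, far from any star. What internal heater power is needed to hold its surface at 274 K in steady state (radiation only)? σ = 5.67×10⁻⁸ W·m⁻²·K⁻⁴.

P = εσ·4πr²·T⁴.
4πr² = 11.22 m²; T⁴ = 5.636×10⁹ K⁴.
P = 0.38·5.67×10⁻⁸·11.22·5.636×10⁹.

P ≈ 1360 W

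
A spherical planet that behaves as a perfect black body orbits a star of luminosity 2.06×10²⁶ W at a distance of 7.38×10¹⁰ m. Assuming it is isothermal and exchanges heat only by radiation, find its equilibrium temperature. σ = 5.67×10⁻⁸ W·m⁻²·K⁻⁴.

First find the stellar flux at distance d: S = L/(4πd²) = 2.06×10²⁶/(4π·(7.38×10¹⁰)²) = 3010 W/m².
For an isothermal sphere, absorbed (1−a)S·πr² = emitted σ·4πr²·T⁴, so T⁴ = (1−a)S/(4σ).
T⁴ = 1.00·3010/(4·5.67×10⁻⁸) = 1.327×10¹⁰ K⁴.

T ≈ 339 K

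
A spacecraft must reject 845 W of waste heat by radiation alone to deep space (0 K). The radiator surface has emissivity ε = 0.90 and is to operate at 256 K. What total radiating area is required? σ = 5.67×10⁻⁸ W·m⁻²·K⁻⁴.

A ≈ 3.86 m²

P = εσA T⁴ ⇒ A = P/(εσT⁴).
T⁴ = 4.295×10⁹ K⁴.
A = 845/(0.90 × 5.67×10⁻⁸ × 4.295×10⁹).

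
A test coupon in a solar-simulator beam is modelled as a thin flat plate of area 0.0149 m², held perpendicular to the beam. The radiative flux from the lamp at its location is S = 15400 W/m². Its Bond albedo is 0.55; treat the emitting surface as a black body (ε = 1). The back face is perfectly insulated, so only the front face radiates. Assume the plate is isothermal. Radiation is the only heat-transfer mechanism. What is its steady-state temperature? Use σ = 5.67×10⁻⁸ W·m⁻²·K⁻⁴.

At equilibrium, absorbed power = emitted power.
Absorbing cross-section = A = 0.01490 m²; emitting surface = A = 0.01490 m² (ratio 1).
(1−a)S·A_cross = εσ·A_surf·T⁴  ⇒  T⁴ = (1−a)S/(1σ).
T⁴ = 0.450·15400/(1·5.67×10⁻⁸) = 1.222×10¹¹ K⁴.
T = (1.222×10¹¹)^(1/4).

T ≈ 591 K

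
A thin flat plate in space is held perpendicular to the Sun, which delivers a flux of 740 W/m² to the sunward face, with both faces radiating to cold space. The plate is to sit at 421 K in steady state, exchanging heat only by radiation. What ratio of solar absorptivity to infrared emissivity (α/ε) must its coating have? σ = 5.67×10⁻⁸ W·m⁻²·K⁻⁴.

Balance: αS·A = εσ·2A·T⁴ ⇒ α/ε = 2σT⁴/S.
α/ε = 2·5.67×10⁻⁸·(421)⁴/740 = 2·5.67×10⁻⁸·3.141×10¹⁰/740.

α/ε ≈ 4.81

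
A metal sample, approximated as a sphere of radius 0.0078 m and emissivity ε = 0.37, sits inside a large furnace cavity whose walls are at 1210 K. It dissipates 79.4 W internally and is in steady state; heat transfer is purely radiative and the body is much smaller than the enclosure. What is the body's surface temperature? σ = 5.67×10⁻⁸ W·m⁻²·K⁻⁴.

For a small grey body in a large enclosure, net radiated power = εσA(T⁴ − T_w⁴).
Steady state: P = εσA(T⁴ − T_w⁴) with A = 4πr² = 7.645×10⁻⁴ m².
T⁴ = P/(εσA) + T_w⁴ = 79.4/(0.37·5.67×10⁻⁸·7.645×10⁻⁴) + (1210)⁴
    = 4.950×10¹² + 2.144×10¹² = 7.094×10¹² K⁴.

T ≈ 1630 K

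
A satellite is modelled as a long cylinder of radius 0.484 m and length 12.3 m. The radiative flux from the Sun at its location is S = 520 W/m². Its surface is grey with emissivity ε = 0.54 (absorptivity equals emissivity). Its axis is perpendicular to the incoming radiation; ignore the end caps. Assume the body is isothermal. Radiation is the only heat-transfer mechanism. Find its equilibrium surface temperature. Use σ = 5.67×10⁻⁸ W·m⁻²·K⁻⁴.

At equilibrium, absorbed power = emitted power.
Absorbing cross-section = 2rL = 11.91 m²; emitting surface = 2πrL = 37.41 m² (ratio π).
εS·A_cross = εσ·A_surf·T⁴  ⇒  T⁴ = S/(πσ)   (ε cancels).
T⁴ = 520/(π·5.67×10⁻⁸) = 2.919×10⁹ K⁴.
T = (2.919×10⁹)^(1/4).

T ≈ 232 K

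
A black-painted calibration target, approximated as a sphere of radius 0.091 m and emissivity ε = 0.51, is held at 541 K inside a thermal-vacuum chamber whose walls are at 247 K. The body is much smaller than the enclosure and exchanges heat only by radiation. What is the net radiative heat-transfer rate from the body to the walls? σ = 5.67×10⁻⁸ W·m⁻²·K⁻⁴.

For a small grey body in a large enclosure: P_net = εσA(T_body⁴ − T_wall⁴).
A = 4πr² = 0.1041 m²; T_body⁴ − T_wall⁴ = 8.566×10¹⁰ − 3.722×10⁹ = 8.194×10¹⁰ K⁴.
|P_net| = 0.51·5.67×10⁻⁸·0.1041·8.194×10¹⁰.

P_net ≈ 247 W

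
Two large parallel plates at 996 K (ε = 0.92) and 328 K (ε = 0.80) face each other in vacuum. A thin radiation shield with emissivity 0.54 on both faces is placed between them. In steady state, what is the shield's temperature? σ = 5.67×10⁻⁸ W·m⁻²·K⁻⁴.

T_s ≈ 848 K

In steady state the net flux on the hot side equals that on the cold side.
σ(T₁⁴−T_s⁴)/D₁ = σ(T_s⁴−T₂⁴)/D₂, with D₁ = 1/ε₁+1/ε_s−1 = 1.939, D₂ = 1/ε_s+1/ε₂−1 = 2.102.
Solve for T_s⁴: T_s⁴ = (D₂·T₁⁴ + D₁·T₂⁴)/(D₁+D₂) = 5.175×10¹¹ K⁴.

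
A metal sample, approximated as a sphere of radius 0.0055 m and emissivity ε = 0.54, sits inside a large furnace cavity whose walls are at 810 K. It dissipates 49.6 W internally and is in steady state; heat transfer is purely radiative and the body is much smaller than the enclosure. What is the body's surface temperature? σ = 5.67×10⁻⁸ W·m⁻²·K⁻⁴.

T ≈ 1470 K

For a small grey body in a large enclosure, net radiated power = εσA(T⁴ − T_w⁴).
Steady state: P = εσA(T⁴ − T_w⁴) with A = 4πr² = 3.801×10⁻⁴ m².
T⁴ = P/(εσA) + T_w⁴ = 49.6/(0.54·5.67×10⁻⁸·3.801×10⁻⁴) + (810)⁴
    = 4.262×10¹² + 4.305×10¹¹ = 4.692×10¹² K⁴.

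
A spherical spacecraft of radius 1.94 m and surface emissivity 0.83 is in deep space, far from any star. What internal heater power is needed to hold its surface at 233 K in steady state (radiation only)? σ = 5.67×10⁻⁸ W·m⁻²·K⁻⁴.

P ≈ 6560 W

P = εσ·4πr²·T⁴.
4πr² = 47.29 m²; T⁴ = 2.947×10⁹ K⁴.
P = 0.83·5.67×10⁻⁸·47.29·2.947×10⁹.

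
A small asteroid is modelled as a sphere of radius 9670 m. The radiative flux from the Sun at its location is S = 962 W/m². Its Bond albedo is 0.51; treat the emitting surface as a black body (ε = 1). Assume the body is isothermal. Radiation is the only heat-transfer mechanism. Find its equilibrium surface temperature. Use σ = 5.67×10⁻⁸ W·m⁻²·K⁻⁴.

T ≈ 214 K

At equilibrium, absorbed power = emitted power.
Absorbing cross-section = πr² = 2.938×10⁸ m²; emitting surface = 4πr² = 1.175×10⁹ m² (ratio 4).
(1−a)S·A_cross = εσ·A_surf·T⁴  ⇒  T⁴ = (1−a)S/(4σ).
T⁴ = 0.490·962/(4·5.67×10⁻⁸) = 2.078×10⁹ K⁴.
T = (2.078×10⁹)^(1/4).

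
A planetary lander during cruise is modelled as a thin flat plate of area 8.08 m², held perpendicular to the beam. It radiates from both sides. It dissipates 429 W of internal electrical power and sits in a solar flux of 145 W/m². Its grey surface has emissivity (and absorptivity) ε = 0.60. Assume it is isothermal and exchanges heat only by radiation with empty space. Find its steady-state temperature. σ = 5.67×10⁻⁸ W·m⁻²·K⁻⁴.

At steady state, absorbed solar power + internal power = radiated power.
Absorbed: α·S·A_cross = 0.60·145·8.080 = 703.0 W (cross-section A).
Total input = 703.0 + 429 = 1132 W.
Radiated: εσ·A_surf·T⁴ with A_surf = 2A = 16.16 m².
T⁴ = 1132/(0.60·5.67×10⁻⁸·16.16) = 2.059×10⁹ K⁴.

T ≈ 213 K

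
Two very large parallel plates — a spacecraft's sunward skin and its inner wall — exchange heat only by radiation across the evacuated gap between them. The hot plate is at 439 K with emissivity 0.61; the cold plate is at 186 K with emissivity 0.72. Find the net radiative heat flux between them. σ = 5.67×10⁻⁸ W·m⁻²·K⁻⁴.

For two infinite grey parallel plates, q = σ(T₁⁴ − T₂⁴)/(1/ε₁ + 1/ε₂ − 1).
T₁⁴ − T₂⁴ = 3.714×10¹⁰ − 1.197×10⁹ = 3.594×10¹⁰ K⁴.
1/ε₁ + 1/ε₂ − 1 = 1.639 + 1.389 − 1 = 2.028.
q = 5.67×10⁻⁸ × 3.594×10¹⁰ / 2.028.

q ≈ 1000 W/m²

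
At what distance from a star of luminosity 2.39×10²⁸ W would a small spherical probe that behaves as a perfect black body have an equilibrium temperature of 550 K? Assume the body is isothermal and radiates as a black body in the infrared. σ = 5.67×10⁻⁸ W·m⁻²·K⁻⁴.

d ≈ 3.03×10¹¹ m

For an isothermal black-emitting sphere, (1−a)S·πr² = σ·4πr²·T⁴ ⇒ S = 4σT⁴/(1−a).
S = 4·5.67×10⁻⁸·(550)⁴/1.00 = 20750 W/m².
Flux falls as S = L/(4πd²), so d = √(L/(4πS)) = √(2.39×10²⁸/(4π·20750)).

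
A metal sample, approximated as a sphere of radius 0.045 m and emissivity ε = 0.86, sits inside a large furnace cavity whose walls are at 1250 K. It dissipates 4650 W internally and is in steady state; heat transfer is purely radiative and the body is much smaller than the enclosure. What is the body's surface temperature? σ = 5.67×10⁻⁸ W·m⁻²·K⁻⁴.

T ≈ 1580 K

For a small grey body in a large enclosure, net radiated power = εσA(T⁴ − T_w⁴).
Steady state: P = εσA(T⁴ − T_w⁴) with A = 4πr² = 0.02545 m².
T⁴ = P/(εσA) + T_w⁴ = 4650/(0.86·5.67×10⁻⁸·0.02545) + (1250)⁴
    = 3.747×10¹² + 2.441×10¹² = 6.189×10¹² K⁴.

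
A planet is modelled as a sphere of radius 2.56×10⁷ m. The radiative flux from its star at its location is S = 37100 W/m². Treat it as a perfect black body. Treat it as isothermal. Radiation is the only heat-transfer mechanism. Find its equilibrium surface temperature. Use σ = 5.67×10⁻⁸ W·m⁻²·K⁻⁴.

T ≈ 636 K

At equilibrium, absorbed power = emitted power.
Absorbing cross-section = πr² = 2.059×10¹⁵ m²; emitting surface = 4πr² = 8.235×10¹⁵ m² (ratio 4).
S·A_cross = εσ·A_surf·T⁴  ⇒  T⁴ = S/(4σ).
T⁴ = 1.00·37100/(4·5.67×10⁻⁸) = 1.636×10¹¹ K⁴.
T = (1.636×10¹¹)^(1/4).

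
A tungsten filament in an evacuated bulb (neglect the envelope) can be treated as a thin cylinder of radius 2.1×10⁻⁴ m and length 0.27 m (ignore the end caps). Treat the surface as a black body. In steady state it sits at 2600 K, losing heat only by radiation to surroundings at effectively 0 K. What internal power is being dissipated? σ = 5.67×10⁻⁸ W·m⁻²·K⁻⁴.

P ≈ 923 W

Steady state: P = εσA T⁴.
A = 2πrL = 3.563×10⁻⁴ m²; T⁴ = (2600)⁴ = 4.570×10¹³ K⁴.
P = 1.0 × 5.67×10⁻⁸ × 3.563×10⁻⁴ × 4.570×10¹³.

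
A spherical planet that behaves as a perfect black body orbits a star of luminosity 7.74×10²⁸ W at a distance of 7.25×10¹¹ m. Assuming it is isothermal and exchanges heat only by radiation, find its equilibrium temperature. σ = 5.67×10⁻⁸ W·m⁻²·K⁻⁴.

First find the stellar flux at distance d: S = L/(4πd²) = 7.74×10²⁸/(4π·(7.25×10¹¹)²) = 11720 W/m².
For an isothermal sphere, absorbed (1−a)S·πr² = emitted σ·4πr²·T⁴, so T⁴ = (1−a)S/(4σ).
T⁴ = 1.00·11720/(4·5.67×10⁻⁸) = 5.167×10¹⁰ K⁴.

T ≈ 477 K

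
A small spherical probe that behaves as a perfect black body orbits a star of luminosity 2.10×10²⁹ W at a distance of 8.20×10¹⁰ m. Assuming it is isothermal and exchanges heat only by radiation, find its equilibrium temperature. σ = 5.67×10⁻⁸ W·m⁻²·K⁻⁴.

T ≈ 1820 K

First find the stellar flux at distance d: S = L/(4πd²) = 2.10×10²⁹/(4π·(8.20×10¹⁰)²) = 2.485×10⁶ W/m².
For an isothermal sphere, absorbed (1−a)S·πr² = emitted σ·4πr²·T⁴, so T⁴ = (1−a)S/(4σ).
T⁴ = 1.00·2.485×10⁶/(4·5.67×10⁻⁸) = 1.096×10¹³ K⁴.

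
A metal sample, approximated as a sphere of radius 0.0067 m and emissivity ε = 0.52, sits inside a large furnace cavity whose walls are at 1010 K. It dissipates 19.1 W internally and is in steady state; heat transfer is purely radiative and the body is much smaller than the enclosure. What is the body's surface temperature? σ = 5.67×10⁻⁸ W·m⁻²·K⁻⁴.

T ≈ 1220 K

For a small grey body in a large enclosure, net radiated power = εσA(T⁴ − T_w⁴).
Steady state: P = εσA(T⁴ − T_w⁴) with A = 4πr² = 5.641×10⁻⁴ m².
T⁴ = P/(εσA) + T_w⁴ = 19.1/(0.52·5.67×10⁻⁸·5.641×10⁻⁴) + (1010)⁴
    = 1.148×10¹² + 1.041×10¹² = 2.189×10¹² K⁴.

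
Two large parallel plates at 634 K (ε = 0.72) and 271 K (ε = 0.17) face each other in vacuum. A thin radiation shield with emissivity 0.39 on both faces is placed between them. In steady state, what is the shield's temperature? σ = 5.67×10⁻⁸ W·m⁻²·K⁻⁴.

In steady state the net flux on the hot side equals that on the cold side.
σ(T₁⁴−T_s⁴)/D₁ = σ(T_s⁴−T₂⁴)/D₂, with D₁ = 1/ε₁+1/ε_s−1 = 2.953, D₂ = 1/ε_s+1/ε₂−1 = 7.446.
Solve for T_s⁴: T_s⁴ = (D₂·T₁⁴ + D₁·T₂⁴)/(D₁+D₂) = 1.172×10¹¹ K⁴.

T_s ≈ 585 K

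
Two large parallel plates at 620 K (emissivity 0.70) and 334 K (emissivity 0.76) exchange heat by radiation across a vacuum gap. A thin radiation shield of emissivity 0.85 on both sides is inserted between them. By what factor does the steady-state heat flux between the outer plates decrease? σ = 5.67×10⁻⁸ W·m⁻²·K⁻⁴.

Without shield: q₀ = σΔ(T⁴)/(1/ε₁+1/ε₂−1) with denominator 1.744.
With shield the two gaps are in series; the resistances add: (1/ε₁+1/ε_s−1)+(1/ε_s+1/ε₂−1) = 1.605+1.492 = 3.097.
Heat-flux ratio q₀/q = 3.097/1.744.

factor ≈ 1.78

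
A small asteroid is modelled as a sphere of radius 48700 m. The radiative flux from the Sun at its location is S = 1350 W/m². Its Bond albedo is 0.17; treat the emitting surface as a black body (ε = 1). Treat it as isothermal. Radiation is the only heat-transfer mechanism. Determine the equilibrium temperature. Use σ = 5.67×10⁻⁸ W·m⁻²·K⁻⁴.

T ≈ 265 K

At equilibrium, absorbed power = emitted power.
Absorbing cross-section = πr² = 7.451×10⁹ m²; emitting surface = 4πr² = 2.980×10¹⁰ m² (ratio 4).
(1−a)S·A_cross = εσ·A_surf·T⁴  ⇒  T⁴ = (1−a)S/(4σ).
T⁴ = 0.830·1350/(4·5.67×10⁻⁸) = 4.940×10⁹ K⁴.
T = (4.940×10⁹)^(1/4).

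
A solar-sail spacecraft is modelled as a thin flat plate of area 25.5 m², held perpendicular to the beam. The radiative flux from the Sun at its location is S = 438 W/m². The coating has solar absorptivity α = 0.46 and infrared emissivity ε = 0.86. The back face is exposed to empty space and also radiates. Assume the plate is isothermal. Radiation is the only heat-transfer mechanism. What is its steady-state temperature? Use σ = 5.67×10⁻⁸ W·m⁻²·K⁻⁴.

At equilibrium, absorbed power = emitted power.
Absorbing cross-section = A = 25.50 m²; emitting surface = 2A = 51.00 m² (ratio 2).
αS·A_cross = εσ·A_surf·T⁴  ⇒  T⁴ = αS/(ε·2σ).
T⁴ = 0.460·438/(0.86·2·5.67×10⁻⁸) = 2.066×10⁹ K⁴.
T = (2.066×10⁹)^(1/4).

T ≈ 213 K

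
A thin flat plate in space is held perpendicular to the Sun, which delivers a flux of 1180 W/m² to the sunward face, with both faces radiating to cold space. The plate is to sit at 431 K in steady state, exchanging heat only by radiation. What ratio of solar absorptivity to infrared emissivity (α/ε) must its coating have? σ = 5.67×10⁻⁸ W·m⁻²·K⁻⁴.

α/ε ≈ 3.32

Balance: αS·A = εσ·2A·T⁴ ⇒ α/ε = 2σT⁴/S.
α/ε = 2·5.67×10⁻⁸·(431)⁴/1180 = 2·5.67×10⁻⁸·3.451×10¹⁰/1180.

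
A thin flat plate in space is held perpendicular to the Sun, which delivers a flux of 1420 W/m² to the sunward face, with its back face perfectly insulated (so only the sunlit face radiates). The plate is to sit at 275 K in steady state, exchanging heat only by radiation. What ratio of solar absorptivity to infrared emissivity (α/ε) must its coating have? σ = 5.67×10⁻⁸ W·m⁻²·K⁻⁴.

Balance: αS·A = εσ·1A·T⁴ ⇒ α/ε = σT⁴/S.
α/ε = 5.67×10⁻⁸·(275)⁴/1420 = 5.67×10⁻⁸·5.719×10⁹/1420.

α/ε ≈ 0.228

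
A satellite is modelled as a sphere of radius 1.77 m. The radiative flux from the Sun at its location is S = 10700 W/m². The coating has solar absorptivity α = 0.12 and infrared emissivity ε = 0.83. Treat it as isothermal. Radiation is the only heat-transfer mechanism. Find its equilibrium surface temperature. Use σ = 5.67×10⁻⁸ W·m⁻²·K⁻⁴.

T ≈ 287 K

At equilibrium, absorbed power = emitted power.
Absorbing cross-section = πr² = 9.842 m²; emitting surface = 4πr² = 39.37 m² (ratio 4).
αS·A_cross = εσ·A_surf·T⁴  ⇒  T⁴ = αS/(ε·4σ).
T⁴ = 0.120·10700/(0.83·4·5.67×10⁻⁸) = 6.821×10⁹ K⁴.
T = (6.821×10⁹)^(1/4).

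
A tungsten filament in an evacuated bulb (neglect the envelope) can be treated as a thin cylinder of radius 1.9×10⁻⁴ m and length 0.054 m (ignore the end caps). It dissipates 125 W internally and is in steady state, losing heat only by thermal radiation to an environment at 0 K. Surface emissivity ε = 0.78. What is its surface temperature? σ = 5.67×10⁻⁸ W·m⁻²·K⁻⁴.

Steady state: internal power = radiated power, P = εσA T⁴.
Radiating area A = 2πrL = 6.447×10⁻⁵ m².
T⁴ = P/(εσA) = 125/(0.78·5.67×10⁻⁸·6.447×10⁻⁵) = 4.384×10¹³ K⁴.
T = (4.384×10¹³)^(1/4).

T ≈ 2570 K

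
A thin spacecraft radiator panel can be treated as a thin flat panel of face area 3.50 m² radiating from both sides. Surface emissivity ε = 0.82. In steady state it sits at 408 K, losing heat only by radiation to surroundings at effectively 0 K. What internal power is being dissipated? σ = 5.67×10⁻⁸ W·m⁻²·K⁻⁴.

Steady state: P = εσA T⁴.
A = 2·3.50 = 7.000 m²; T⁴ = (408)⁴ = 2.771×10¹⁰ K⁴.
P = 0.82 × 5.67×10⁻⁸ × 7.000 × 2.771×10¹⁰.

P ≈ 9020 W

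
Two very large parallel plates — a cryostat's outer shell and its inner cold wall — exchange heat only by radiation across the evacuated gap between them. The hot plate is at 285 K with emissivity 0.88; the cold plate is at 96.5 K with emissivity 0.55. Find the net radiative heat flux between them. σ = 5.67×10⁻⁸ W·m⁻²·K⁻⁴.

For two infinite grey parallel plates, q = σ(T₁⁴ − T₂⁴)/(1/ε₁ + 1/ε₂ − 1).
T₁⁴ − T₂⁴ = 6.598×10⁹ − 8.672×10⁷ = 6.511×10⁹ K⁴.
1/ε₁ + 1/ε₂ − 1 = 1.136 + 1.818 − 1 = 1.955.
q = 5.67×10⁻⁸ × 6.511×10⁹ / 1.955.

q ≈ 189 W/m²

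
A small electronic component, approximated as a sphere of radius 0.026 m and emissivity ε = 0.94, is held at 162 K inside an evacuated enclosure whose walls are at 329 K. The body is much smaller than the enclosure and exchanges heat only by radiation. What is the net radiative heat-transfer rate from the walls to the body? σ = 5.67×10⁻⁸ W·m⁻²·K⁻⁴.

P_net ≈ 4.99 W

For a small grey body in a large enclosure: P_net = εσA(T_body⁴ − T_wall⁴).
A = 4πr² = 0.008495 m²; T_body⁴ − T_wall⁴ = 6.887×10⁸ − 1.172×10¹⁰ = -1.103×10¹⁰ K⁴.
|P_net| = 0.94·5.67×10⁻⁸·0.008495·1.103×10¹⁰.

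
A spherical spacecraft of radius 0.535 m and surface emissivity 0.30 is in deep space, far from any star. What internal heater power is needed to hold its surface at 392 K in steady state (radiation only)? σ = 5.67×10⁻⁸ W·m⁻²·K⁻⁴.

P = εσ·4πr²·T⁴.
4πr² = 3.597 m²; T⁴ = 2.361×10¹⁰ K⁴.
P = 0.30·5.67×10⁻⁸·3.597·2.361×10¹⁰.

P ≈ 1440 W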